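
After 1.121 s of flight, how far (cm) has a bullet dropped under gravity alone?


drop = 0.5*g*t^2 = 0.5*9.81*1.121^2 = 6.16382 m ≈ 616.4 cm

616.4 cm


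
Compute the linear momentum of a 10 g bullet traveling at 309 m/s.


p = m*v = 0.01*309 = 3.09 kg·m/s

3.09 kg·m/s


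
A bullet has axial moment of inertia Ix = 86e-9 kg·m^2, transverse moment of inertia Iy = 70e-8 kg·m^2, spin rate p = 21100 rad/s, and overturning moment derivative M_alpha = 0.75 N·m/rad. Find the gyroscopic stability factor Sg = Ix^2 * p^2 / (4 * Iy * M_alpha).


Sg = Ix^2 * p^2 / (4 * Iy * M_alpha) = (86e-9)^2 * 21100^2 / (4 * 70e-8 * 0.75) = 1.568

1.568


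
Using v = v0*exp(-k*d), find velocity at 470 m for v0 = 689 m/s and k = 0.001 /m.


v = v0*exp(-k*d) = 689*exp(-0.001*470) = 430.6 m/s

430.6 m/s


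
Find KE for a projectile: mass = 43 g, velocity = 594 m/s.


E = 0.5*m*v^2 = 0.5*0.043*594^2 = 7586 J

7586 J


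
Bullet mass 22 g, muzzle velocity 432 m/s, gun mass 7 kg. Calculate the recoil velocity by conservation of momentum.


v_recoil = m_p * v_p / m_gun = 0.022 * 432 / 7 = 1.358 m/s

1.358 m/s


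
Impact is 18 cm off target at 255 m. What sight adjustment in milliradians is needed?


1 mrad subtends 1 cm per 10 m of range, so adj = error_cm / (dist_m / 10) = 18 / (255/10) = 0.7059 mrad

0.7059 mrad


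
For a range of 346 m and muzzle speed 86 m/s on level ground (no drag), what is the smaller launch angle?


sin(2*theta) = R*g/v0^2 = 346*9.81/86^2 = 0.458932, theta = arcsin(0.458932)/2 = 13.66°

13.66 degrees


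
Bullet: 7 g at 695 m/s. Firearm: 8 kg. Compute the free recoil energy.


v_r = m_p*v_p/m_gun = 0.007*695/8 = 0.608125 m/s, E_r = 0.5*m_gun*v_r^2 = 0.5*8*0.608125^2 = 1.479 J

1.479 J


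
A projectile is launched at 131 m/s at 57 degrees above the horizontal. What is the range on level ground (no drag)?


R = v0^2 * sin(2*theta) / g = 131^2 * sin(2*57°) / 9.81 = 1598 m

1598 m


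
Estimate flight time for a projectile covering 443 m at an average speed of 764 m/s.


t = d/v = 443/764 = 0.5798 s

0.5798 s


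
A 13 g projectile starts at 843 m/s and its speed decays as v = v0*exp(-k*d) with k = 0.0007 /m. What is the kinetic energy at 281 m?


v = v0*exp(-k*d) = 843*exp(-0.0007*281) = 692.471 m/s
E = 0.5*m*v^2 = 0.5*0.013*692.471^2 = 3117 J

3117 J


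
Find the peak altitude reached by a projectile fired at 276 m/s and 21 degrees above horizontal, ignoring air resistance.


H = (v0*sin(theta))^2 / (2g) = (276*sin(21°))^2 / (2*9.81) = 498.6 m

498.6 m


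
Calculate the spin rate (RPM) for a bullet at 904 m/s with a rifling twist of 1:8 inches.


twist_m = 8*0.0254 = 0.2032 m
spin = v/twist = 904/0.2032 = 4448.819 rev/s
RPM = spin*60 = 4448.819*60 ≈ 266929 RPM

266929 RPM


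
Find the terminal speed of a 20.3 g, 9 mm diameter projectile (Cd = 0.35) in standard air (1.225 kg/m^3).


A = pi*(d/2)^2 = pi*(9/2000)^2 = 6.36173e-05 m^2
vt = sqrt(2mg/(Cd*rho*A)) = sqrt(2*0.0203*9.81/(0.35 * 1.225 * 6.36173e-05)) = 120.8 m/s

120.8 m/s


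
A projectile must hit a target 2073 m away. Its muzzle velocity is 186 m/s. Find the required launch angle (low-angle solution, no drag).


sin(2*theta) = R*g/v0^2 = 2073*9.81/186^2 = 0.587817, theta = arcsin(0.587817)/2 = 18°

18 degrees


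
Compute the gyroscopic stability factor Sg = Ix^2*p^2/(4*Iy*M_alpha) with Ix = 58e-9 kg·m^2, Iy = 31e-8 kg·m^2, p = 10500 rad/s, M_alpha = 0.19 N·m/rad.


Sg = Ix^2 * p^2 / (4 * Iy * M_alpha) = (58e-9)^2 * 10500^2 / (4 * 31e-8 * 0.19) = 1.574

1.574


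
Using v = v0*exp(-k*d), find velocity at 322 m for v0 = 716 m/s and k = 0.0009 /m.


v = v0*exp(-k*d) = 716*exp(-0.0009*322) = 535.9 m/s

535.9 m/s


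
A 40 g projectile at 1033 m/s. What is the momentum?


p = m*v = 0.04*1033 = 41.32 kg·m/s

41.32 kg·m/s


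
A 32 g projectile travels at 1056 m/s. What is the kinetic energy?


E = 0.5*m*v^2 = 0.5*0.032*1056^2 = 17842 J

17842 J


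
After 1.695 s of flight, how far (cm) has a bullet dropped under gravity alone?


drop = 0.5*g*t^2 = 0.5*9.81*1.695^2 = 14.0922 m ≈ 1409 cm

1409 cm


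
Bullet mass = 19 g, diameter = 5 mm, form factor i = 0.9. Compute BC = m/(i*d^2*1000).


BC = m/(i*d^2*1000) = 19/(0.9 * 5^2 * 1000) = 0.0008444

0.0008444


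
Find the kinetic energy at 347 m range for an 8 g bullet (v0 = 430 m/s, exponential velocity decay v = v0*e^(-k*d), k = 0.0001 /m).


v = v0*exp(-k*d) = 430*exp(-0.0001*347) = 415.335 m/s
E = 0.5*m*v^2 = 0.5*0.008*415.335^2 = 690 J

690 J


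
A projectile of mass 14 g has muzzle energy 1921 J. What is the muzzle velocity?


v = sqrt(2*E/m) = sqrt(2*1921/0.014) = 523.9 m/s

523.9 m/s


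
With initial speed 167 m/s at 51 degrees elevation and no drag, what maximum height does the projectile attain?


H = (v0*sin(theta))^2 / (2g) = (167*sin(51°))^2 / (2*9.81) = 858.5 m

858.5 m


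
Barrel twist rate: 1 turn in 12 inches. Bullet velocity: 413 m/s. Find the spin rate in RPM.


twist_m = 12*0.0254 = 0.3048 m
spin = v/twist = 413/0.3048 = 1354.987 rev/s
RPM = spin*60 = 1354.987*60 ≈ 81299 RPM

81299 RPM


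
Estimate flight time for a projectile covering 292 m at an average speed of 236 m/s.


t = d/v = 292/236 = 1.237 s

1.237 s


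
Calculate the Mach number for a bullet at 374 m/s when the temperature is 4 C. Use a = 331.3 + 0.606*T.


a = 331.3 + 0.606*(4) = 333.724 m/s
M = v/a = 374/333.724 = 1.121

1.121


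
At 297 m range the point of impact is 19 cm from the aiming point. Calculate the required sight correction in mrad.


1 mrad subtends 1 cm per 10 m of range, so adj = error_cm / (dist_m / 10) = 19 / (297/10) = 0.6397 mrad

0.6397 mrad


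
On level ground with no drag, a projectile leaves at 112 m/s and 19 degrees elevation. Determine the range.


R = v0^2 * sin(2*theta) / g = 112^2 * sin(2*19°) / 9.81 = 787.2 m

787.2 m


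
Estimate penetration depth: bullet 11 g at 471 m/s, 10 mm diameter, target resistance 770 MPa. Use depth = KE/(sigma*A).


A = pi*(d/2)^2 = pi*(10/2)^2 = 78.5398 mm^2
E = 0.5*m*v^2 = 0.5*0.011*471^2 = 1220.13 J
depth = E/(sigma*A) = 1220.13 J / (770 MPa * 78.5398 mm^2) = 1220.13/(770 * 78.5398) m = 0.0201755 m ≈ 20.18 mm

20.18 mm


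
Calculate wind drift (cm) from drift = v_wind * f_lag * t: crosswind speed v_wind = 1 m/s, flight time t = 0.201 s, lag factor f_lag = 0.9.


drift = v_wind * lag * t = 1 * 0.9 * 0.201 = 0.1809 m ≈ 18.09 cm

18.09 cm


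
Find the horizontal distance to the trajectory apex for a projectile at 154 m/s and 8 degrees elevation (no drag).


R = v0^2*sin(2*theta)/g = 154^2*sin(2*8°)/9.81 = 666.362 m
apex_dist = R/2 = 666.362/2 = 333.2 m

333.2 m


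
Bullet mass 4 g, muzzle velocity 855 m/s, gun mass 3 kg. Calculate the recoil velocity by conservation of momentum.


v_recoil = m_p * v_p / m_gun = 0.004 * 855 / 3 = 1.14 m/s

1.14 m/s


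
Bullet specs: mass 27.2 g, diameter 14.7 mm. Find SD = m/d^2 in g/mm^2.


SD = m/d^2 = 27.2/14.7^2 = 0.1259 g/mm^2

0.1259 g/mm^2


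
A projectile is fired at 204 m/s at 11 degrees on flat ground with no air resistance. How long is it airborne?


T = 2*v0*sin(theta)/g = 2*204*sin(11°)/9.81 = 7.936 s

7.936 s


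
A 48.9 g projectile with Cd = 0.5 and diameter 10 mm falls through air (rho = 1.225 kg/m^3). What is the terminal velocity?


A = pi*(d/2)^2 = pi*(10/2000)^2 = 7.85398e-05 m^2
vt = sqrt(2mg/(Cd*rho*A)) = sqrt(2*0.0489*9.81/(0.5 * 1.225 * 7.85398e-05)) = 141.2 m/s

141.2 m/s


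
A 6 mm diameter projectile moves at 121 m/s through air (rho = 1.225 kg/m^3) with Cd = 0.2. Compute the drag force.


A = pi*(d/2)^2 = pi*(6/2000)^2 = 2.82743e-05 m^2
Fd = 0.5*Cd*rho*A*v^2 = 0.5*0.2*1.225*2.82743e-05*121^2 = 0.05071 N

0.05071 N


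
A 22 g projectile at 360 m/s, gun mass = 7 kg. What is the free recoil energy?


v_r = m_p*v_p/m_gun = 0.022*360/7 = 1.13143 m/s, E_r = 0.5*m_gun*v_r^2 = 0.5*7*1.13143^2 = 4.48 J

4.48 J


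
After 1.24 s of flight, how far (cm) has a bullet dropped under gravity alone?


drop = 0.5*g*t^2 = 0.5*9.81*1.24^2 = 7.54193 m ≈ 754.2 cm

754.2 cm


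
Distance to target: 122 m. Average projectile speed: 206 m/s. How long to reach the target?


t = d/v = 122/206 = 0.5922 s

0.5922 s


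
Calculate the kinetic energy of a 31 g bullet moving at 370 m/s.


E = 0.5*m*v^2 = 0.5*0.031*370^2 = 2122 J

2122 J


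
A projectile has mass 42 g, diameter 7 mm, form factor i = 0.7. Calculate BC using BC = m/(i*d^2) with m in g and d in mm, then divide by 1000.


BC = m/(i*d^2*1000) = 42/(0.7 * 7^2 * 1000) = 0.001224

0.001224


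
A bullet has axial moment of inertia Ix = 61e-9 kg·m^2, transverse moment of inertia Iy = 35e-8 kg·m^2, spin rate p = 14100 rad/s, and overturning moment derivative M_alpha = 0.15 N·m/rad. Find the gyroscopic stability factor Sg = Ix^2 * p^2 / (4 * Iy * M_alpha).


Sg = Ix^2 * p^2 / (4 * Iy * M_alpha) = (61e-9)^2 * 14100^2 / (4 * 35e-8 * 0.15) = 3.523

3.523


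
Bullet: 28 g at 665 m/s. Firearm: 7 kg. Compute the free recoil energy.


v_r = m_p*v_p/m_gun = 0.028*665/7 = 2.66 m/s, E_r = 0.5*m_gun*v_r^2 = 0.5*7*2.66^2 = 24.76 J

24.76 J


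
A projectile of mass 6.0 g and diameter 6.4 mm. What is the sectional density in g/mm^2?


SD = m/d^2 = 6.0/6.4^2 = 0.1465 g/mm^2

0.1465 g/mm^2


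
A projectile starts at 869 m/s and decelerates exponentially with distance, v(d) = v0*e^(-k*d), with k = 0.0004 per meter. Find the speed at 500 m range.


v = v0*exp(-k*d) = 869*exp(-0.0004*500) = 711.5 m/s

711.5 m/s


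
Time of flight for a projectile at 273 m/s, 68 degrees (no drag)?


T = 2*v0*sin(theta)/g = 2*273*sin(68°)/9.81 = 51.6 s

51.6 s


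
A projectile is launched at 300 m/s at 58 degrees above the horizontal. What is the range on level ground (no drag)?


R = v0^2 * sin(2*theta) / g = 300^2 * sin(2*58°) / 9.81 = 8246 m

8246 m


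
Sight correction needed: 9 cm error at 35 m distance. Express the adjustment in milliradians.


1 mrad subtends 1 cm per 10 m of range, so adj = error_cm / (dist_m / 10) = 9 / (35/10) = 2.571 mrad

2.571 mrad


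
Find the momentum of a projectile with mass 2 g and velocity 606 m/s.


p = m*v = 0.002*606 = 1.212 kg·m/s

1.212 kg·m/s


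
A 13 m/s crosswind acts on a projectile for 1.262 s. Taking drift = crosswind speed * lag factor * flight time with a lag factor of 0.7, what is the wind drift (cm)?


drift = v_wind * lag * t = 13 * 0.7 * 1.262 = 11.4842 m ≈ 1148 cm

1148 cm


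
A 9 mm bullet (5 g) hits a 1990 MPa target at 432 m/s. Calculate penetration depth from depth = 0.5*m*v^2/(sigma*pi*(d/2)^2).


A = pi*(d/2)^2 = pi*(9/2)^2 = 63.6173 mm^2
E = 0.5*m*v^2 = 0.5*0.005*432^2 = 466.56 J
depth = E/(sigma*A) = 466.56 J / (1990 MPa * 63.6173 mm^2) = 466.56/(1990 * 63.6173) m = 0.00368536 m ≈ 3.685 mm

3.685 mm


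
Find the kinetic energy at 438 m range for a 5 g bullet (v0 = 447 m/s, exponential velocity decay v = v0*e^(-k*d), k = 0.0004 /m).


v = v0*exp(-k*d) = 447*exp(-0.0004*438) = 375.162 m/s
E = 0.5*m*v^2 = 0.5*0.005*375.162^2 = 351.9 J

351.9 J


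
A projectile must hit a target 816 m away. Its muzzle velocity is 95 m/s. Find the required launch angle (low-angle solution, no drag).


sin(2*theta) = R*g/v0^2 = 816*9.81/95^2 = 0.886976, theta = arcsin(0.886976)/2 = 31.25°

31.25 degrees


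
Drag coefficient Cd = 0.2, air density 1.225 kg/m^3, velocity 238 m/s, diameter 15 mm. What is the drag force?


A = pi*(d/2)^2 = pi*(15/2000)^2 = 1.76715e-04 m^2
Fd = 0.5*Cd*rho*A*v^2 = 0.5*0.2*1.225*1.76715e-04*238^2 = 1.226 N

1.226 N


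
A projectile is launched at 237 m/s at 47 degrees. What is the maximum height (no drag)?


H = (v0*sin(theta))^2 / (2g) = (237*sin(47°))^2 / (2*9.81) = 1531 m

1531 m


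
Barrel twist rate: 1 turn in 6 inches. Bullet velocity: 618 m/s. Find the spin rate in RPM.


twist_m = 6*0.0254 = 0.1524 m
spin = v/twist = 618/0.1524 = 4055.118 rev/s
RPM = spin*60 = 4055.118*60 ≈ 243307 RPM

243307 RPM


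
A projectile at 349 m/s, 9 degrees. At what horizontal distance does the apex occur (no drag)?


R = v0^2*sin(2*theta)/g = 349^2*sin(2*9°)/9.81 = 3836.76 m
apex_dist = R/2 = 3836.76/2 = 1918 m

1918 m


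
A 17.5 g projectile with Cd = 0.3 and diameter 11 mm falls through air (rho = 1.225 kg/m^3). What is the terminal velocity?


A = pi*(d/2)^2 = pi*(11/2000)^2 = 9.50332e-05 m^2
vt = sqrt(2mg/(Cd*rho*A)) = sqrt(2*0.0175*9.81/(0.3 * 1.225 * 9.50332e-05)) = 99.15 m/s

99.15 m/s


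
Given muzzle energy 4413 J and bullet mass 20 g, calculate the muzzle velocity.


v = sqrt(2*E/m) = sqrt(2*4413/0.02) = 664.3 m/s

664.3 m/s


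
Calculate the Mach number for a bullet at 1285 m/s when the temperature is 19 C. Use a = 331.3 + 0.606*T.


a = 331.3 + 0.606*(19) = 342.814 m/s
M = v/a = 1285/342.814 = 3.748

3.748


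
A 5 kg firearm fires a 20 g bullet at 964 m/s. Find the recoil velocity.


v_recoil = m_p * v_p / m_gun = 0.02 * 964 / 5 = 3.856 m/s

3.856 m/s


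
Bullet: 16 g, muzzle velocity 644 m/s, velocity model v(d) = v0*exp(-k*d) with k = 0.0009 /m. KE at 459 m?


v = v0*exp(-k*d) = 644*exp(-0.0009*459) = 426.068 m/s
E = 0.5*m*v^2 = 0.5*0.016*426.068^2 = 1452 J

1452 J


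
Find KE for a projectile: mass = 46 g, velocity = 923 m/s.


E = 0.5*m*v^2 = 0.5*0.046*923^2 = 19594 J

19594 J


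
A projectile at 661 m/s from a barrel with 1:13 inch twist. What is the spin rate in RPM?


twist_m = 13*0.0254 = 0.3302 m
spin = v/twist = 661/0.3302 = 2001.817 rev/s
RPM = spin*60 = 2001.817*60 ≈ 120109 RPM

120109 RPM


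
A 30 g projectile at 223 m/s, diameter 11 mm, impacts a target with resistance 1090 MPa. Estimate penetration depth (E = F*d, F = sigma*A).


A = pi*(d/2)^2 = pi*(11/2)^2 = 95.0332 mm^2
E = 0.5*m*v^2 = 0.5*0.03*223^2 = 745.935 J
depth = E/(sigma*A) = 745.935 J / (1090 MPa * 95.0332 mm^2) = 745.935/(1090 * 95.0332) m = 0.00720111 m ≈ 7.201 mm

7.201 mm


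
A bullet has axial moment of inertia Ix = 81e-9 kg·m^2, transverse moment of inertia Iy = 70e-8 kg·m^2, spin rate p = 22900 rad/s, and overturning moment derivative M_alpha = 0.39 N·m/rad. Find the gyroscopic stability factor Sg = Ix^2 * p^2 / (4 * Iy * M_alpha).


Sg = Ix^2 * p^2 / (4 * Iy * M_alpha) = (81e-9)^2 * 22900^2 / (4 * 70e-8 * 0.39) = 3.151

3.151


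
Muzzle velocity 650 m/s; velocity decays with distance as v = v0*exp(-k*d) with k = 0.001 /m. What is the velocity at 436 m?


v = v0*exp(-k*d) = 650*exp(-0.001*436) = 420.3 m/s

420.3 m/s


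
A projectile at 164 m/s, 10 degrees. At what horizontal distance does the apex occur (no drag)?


R = v0^2*sin(2*theta)/g = 164^2*sin(2*10°)/9.81 = 937.714 m
apex_dist = R/2 = 937.714/2 = 468.9 m

468.9 m


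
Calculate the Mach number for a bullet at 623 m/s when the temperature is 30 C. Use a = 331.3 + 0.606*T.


a = 331.3 + 0.606*(30) = 349.48 m/s
M = v/a = 623/349.48 = 1.783

1.783


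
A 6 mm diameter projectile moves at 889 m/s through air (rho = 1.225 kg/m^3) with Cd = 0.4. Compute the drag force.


A = pi*(d/2)^2 = pi*(6/2000)^2 = 2.82743e-05 m^2
Fd = 0.5*Cd*rho*A*v^2 = 0.5*0.4*1.225*2.82743e-05*889^2 = 5.475 N

5.475 N


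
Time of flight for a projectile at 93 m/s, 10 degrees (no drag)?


T = 2*v0*sin(theta)/g = 2*93*sin(10°)/9.81 = 3.292 s

3.292 s


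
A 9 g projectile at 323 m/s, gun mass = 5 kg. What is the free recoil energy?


v_r = m_p*v_p/m_gun = 0.009*323/5 = 0.5814 m/s, E_r = 0.5*m_gun*v_r^2 = 0.5*5*0.5814^2 = 0.8451 J

0.8451 J


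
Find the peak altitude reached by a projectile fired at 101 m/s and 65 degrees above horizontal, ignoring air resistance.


H = (v0*sin(theta))^2 / (2g) = (101*sin(65°))^2 / (2*9.81) = 427.1 m

427.1 m


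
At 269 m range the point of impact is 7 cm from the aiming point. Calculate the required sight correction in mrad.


1 mrad subtends 1 cm per 10 m of range, so adj = error_cm / (dist_m / 10) = 7 / (269/10) = 0.2602 mrad

0.2602 mrad


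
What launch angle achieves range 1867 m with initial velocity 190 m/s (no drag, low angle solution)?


sin(2*theta) = R*g/v0^2 = 1867*9.81/190^2 = 0.507348, theta = arcsin(0.507348)/2 = 15.24°

15.24 degrees


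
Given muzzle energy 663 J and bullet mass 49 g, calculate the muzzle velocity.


v = sqrt(2*E/m) = sqrt(2*663/0.049) = 164.5 m/s

164.5 m/s


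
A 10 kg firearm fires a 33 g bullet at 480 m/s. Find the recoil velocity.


v_recoil = m_p * v_p / m_gun = 0.033 * 480 / 10 = 1.584 m/s

1.584 m/s


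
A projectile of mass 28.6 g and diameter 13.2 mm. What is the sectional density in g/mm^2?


SD = m/d^2 = 28.6/13.2^2 = 0.1641 g/mm^2

0.1641 g/mm^2


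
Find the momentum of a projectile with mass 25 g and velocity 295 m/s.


p = m*v = 0.025*295 = 7.375 kg·m/s

7.375 kg·m/s


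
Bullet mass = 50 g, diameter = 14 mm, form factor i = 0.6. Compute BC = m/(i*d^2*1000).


BC = m/(i*d^2*1000) = 50/(0.6 * 14^2 * 1000) = 0.0004252

0.0004252


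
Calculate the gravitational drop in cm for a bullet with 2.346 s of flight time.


drop = 0.5*g*t^2 = 0.5*9.81*2.346^2 = 26.9957 m ≈ 2700 cm

2700 cm


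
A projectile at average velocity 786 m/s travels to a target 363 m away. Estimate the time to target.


t = d/v = 363/786 = 0.4618 s

0.4618 s


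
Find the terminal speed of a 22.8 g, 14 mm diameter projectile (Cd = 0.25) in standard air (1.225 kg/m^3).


A = pi*(d/2)^2 = pi*(14/2000)^2 = 1.53938e-04 m^2
vt = sqrt(2mg/(Cd*rho*A)) = sqrt(2*0.0228*9.81/(0.25 * 1.225 * 1.53938e-04)) = 97.41 m/s

97.41 m/s


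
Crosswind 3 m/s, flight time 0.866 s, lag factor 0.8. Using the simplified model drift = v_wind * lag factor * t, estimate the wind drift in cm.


drift = v_wind * lag * t = 3 * 0.8 * 0.866 = 2.0784 m ≈ 207.8 cm

207.8 cm


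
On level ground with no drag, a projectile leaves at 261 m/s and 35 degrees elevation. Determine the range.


R = v0^2 * sin(2*theta) / g = 261^2 * sin(2*35°) / 9.81 = 6525 m

6525 m


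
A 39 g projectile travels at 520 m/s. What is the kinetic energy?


E = 0.5*m*v^2 = 0.5*0.039*520^2 = 5273 J

5273 J


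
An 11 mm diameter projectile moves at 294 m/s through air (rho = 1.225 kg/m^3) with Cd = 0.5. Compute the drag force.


A = pi*(d/2)^2 = pi*(11/2000)^2 = 9.50332e-05 m^2
Fd = 0.5*Cd*rho*A*v^2 = 0.5*0.5*1.225*9.50332e-05*294^2 = 2.516 N

2.516 N


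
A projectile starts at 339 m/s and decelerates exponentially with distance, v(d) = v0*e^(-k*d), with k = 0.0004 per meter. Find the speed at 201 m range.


v = v0*exp(-k*d) = 339*exp(-0.0004*201) = 312.8 m/s

312.8 m/s


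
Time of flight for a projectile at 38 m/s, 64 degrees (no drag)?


T = 2*v0*sin(theta)/g = 2*38*sin(64°)/9.81 = 6.963 s

6.963 s


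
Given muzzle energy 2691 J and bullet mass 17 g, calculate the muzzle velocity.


v = sqrt(2*E/m) = sqrt(2*2691/0.017) = 562.7 m/s

562.7 m/s


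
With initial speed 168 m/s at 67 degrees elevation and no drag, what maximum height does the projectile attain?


H = (v0*sin(theta))^2 / (2g) = (168*sin(67°))^2 / (2*9.81) = 1219 m

1219 m


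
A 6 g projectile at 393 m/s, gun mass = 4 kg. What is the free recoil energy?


v_r = m_p*v_p/m_gun = 0.006*393/4 = 0.5895 m/s, E_r = 0.5*m_gun*v_r^2 = 0.5*4*0.5895^2 = 0.695 J

0.695 J


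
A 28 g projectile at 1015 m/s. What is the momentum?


p = m*v = 0.028*1015 = 28.42 kg·m/s

28.42 kg·m/s


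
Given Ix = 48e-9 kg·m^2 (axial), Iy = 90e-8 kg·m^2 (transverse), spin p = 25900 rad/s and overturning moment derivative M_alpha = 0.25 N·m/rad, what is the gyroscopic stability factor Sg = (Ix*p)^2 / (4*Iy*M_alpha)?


Sg = Ix^2 * p^2 / (4 * Iy * M_alpha) = (48e-9)^2 * 25900^2 / (4 * 90e-8 * 0.25) = 1.717

1.717


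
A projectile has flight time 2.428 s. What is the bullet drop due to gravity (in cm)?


drop = 0.5*g*t^2 = 0.5*9.81*2.428^2 = 28.9159 m ≈ 2892 cm

2892 cm


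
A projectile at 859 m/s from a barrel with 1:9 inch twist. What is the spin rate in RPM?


twist_m = 9*0.0254 = 0.2286 m
spin = v/twist = 859/0.2286 = 3757.655 rev/s
RPM = spin*60 = 3757.655*60 ≈ 225459 RPM

225459 RPM


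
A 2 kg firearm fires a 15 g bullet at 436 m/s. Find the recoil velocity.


v_recoil = m_p * v_p / m_gun = 0.015 * 436 / 2 = 3.27 m/s

3.27 m/s


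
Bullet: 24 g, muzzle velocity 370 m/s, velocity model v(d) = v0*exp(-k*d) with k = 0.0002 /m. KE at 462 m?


v = v0*exp(-k*d) = 370*exp(-0.0002*462) = 337.344 m/s
E = 0.5*m*v^2 = 0.5*0.024*337.344^2 = 1366 J

1366 J


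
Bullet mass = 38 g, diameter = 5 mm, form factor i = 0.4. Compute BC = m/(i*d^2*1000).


BC = m/(i*d^2*1000) = 38/(0.4 * 5^2 * 1000) = 0.0038

0.0038


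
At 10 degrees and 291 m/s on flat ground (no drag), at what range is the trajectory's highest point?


R = v0^2*sin(2*theta)/g = 291^2*sin(2*10°)/9.81 = 2952.36 m
apex_dist = R/2 = 2952.36/2 = 1476 m

1476 m


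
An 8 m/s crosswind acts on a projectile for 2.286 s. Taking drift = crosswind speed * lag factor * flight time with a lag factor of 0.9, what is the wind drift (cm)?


drift = v_wind * lag * t = 8 * 0.9 * 2.286 = 16.4592 m ≈ 1646 cm

1646 cm


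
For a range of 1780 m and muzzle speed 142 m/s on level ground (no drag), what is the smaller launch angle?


sin(2*theta) = R*g/v0^2 = 1780*9.81/142^2 = 0.865989, theta = arcsin(0.865989)/2 = 30°

30 degrees


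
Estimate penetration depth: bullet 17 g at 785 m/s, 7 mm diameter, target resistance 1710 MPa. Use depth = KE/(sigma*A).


A = pi*(d/2)^2 = pi*(7/2)^2 = 38.4845 mm^2
E = 0.5*m*v^2 = 0.5*0.017*785^2 = 5237.91 J
depth = E/(sigma*A) = 5237.91 J / (1710 MPa * 38.4845 mm^2) = 5237.91/(1710 * 38.4845) m = 0.0795932 m ≈ 79.59 mm

79.59 mm


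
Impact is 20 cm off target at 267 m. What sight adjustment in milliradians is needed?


1 mrad subtends 1 cm per 10 m of range, so adj = error_cm / (dist_m / 10) = 20 / (267/10) = 0.7491 mrad

0.7491 mrad


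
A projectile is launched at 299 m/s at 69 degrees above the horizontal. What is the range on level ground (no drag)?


R = v0^2 * sin(2*theta) / g = 299^2 * sin(2*69°) / 9.81 = 6098 m

6098 m


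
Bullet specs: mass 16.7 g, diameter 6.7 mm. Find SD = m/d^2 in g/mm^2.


SD = m/d^2 = 16.7/6.7^2 = 0.372 g/mm^2

0.372 g/mm^2


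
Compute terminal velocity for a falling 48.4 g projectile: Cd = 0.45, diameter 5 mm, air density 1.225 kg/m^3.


A = pi*(d/2)^2 = pi*(5/2000)^2 = 1.96350e-05 m^2
vt = sqrt(2mg/(Cd*rho*A)) = sqrt(2*0.0484*9.81/(0.45 * 1.225 * 1.96350e-05)) = 296.2 m/s

296.2 m/s


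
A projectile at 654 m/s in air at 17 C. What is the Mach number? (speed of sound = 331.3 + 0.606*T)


a = 331.3 + 0.606*(17) = 341.602 m/s
M = v/a = 654/341.602 = 1.915

1.915


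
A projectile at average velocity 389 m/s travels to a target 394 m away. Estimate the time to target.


t = d/v = 394/389 = 1.013 s

1.013 s


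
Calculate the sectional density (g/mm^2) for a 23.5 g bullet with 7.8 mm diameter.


SD = m/d^2 = 23.5/7.8^2 = 0.3863 g/mm^2

0.3863 g/mm^2


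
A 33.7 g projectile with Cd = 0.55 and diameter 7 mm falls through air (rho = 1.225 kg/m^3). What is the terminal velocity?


A = pi*(d/2)^2 = pi*(7/2000)^2 = 3.84845e-05 m^2
vt = sqrt(2mg/(Cd*rho*A)) = sqrt(2*0.0337*9.81/(0.55 * 1.225 * 3.84845e-05)) = 159.7 m/s

159.7 m/s


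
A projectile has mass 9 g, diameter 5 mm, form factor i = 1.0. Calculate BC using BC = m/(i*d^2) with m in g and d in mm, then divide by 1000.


BC = m/(i*d^2*1000) = 9/(1.0 * 5^2 * 1000) = 0.00036

0.00036


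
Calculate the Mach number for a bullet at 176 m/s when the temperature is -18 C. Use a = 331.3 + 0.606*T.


a = 331.3 + 0.606*(-18) = 320.392 m/s
M = v/a = 176/320.392 = 0.5493

0.5493


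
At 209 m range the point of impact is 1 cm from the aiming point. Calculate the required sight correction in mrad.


1 mrad subtends 1 cm per 10 m of range, so adj = error_cm / (dist_m / 10) = 1 / (209/10) = 0.04785 mrad

0.04785 mrad


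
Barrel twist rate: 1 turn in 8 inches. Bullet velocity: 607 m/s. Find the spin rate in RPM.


twist_m = 8*0.0254 = 0.2032 m
spin = v/twist = 607/0.2032 = 2987.205 rev/s
RPM = spin*60 = 2987.205*60 ≈ 179232 RPM

179232 RPM


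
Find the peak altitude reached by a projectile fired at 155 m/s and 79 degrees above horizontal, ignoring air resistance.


H = (v0*sin(theta))^2 / (2g) = (155*sin(79°))^2 / (2*9.81) = 1180 m

1180 m


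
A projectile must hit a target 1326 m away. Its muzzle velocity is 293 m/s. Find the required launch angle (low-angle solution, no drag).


sin(2*theta) = R*g/v0^2 = 1326*9.81/293^2 = 0.151523, theta = arcsin(0.151523)/2 = 4.358°

4.358 degrees


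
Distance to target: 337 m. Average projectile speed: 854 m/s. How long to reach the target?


t = d/v = 337/854 = 0.3946 s

0.3946 s


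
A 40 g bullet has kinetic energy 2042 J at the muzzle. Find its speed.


v = sqrt(2*E/m) = sqrt(2*2042/0.04) = 319.5 m/s

319.5 m/s


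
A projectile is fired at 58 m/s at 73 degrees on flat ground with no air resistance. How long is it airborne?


T = 2*v0*sin(theta)/g = 2*58*sin(73°)/9.81 = 11.31 s

11.31 s


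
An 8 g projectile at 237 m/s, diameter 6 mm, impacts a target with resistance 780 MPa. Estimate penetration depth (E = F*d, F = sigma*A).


A = pi*(d/2)^2 = pi*(6/2)^2 = 28.2743 mm^2
E = 0.5*m*v^2 = 0.5*0.008*237^2 = 224.676 J
depth = E/(sigma*A) = 224.676 J / (780 MPa * 28.2743 mm^2) = 224.676/(780 * 28.2743) m = 0.0101875 m ≈ 10.19 mm

10.19 mm


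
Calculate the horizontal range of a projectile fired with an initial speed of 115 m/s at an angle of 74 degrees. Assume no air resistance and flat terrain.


R = v0^2 * sin(2*theta) / g = 115^2 * sin(2*74°) / 9.81 = 714.4 m

714.4 m


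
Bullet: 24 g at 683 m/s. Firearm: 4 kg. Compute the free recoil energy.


v_r = m_p*v_p/m_gun = 0.024*683/4 = 4.098 m/s, E_r = 0.5*m_gun*v_r^2 = 0.5*4*4.098^2 = 33.59 J

33.59 J


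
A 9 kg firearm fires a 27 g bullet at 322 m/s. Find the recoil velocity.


v_recoil = m_p * v_p / m_gun = 0.027 * 322 / 9 = 0.966 m/s

0.966 m/s


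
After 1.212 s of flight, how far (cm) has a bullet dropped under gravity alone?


drop = 0.5*g*t^2 = 0.5*9.81*1.212^2 = 7.20517 m ≈ 720.5 cm

720.5 cm


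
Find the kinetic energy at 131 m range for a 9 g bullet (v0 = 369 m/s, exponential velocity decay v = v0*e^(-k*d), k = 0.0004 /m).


v = v0*exp(-k*d) = 369*exp(-0.0004*131) = 350.162 m/s
E = 0.5*m*v^2 = 0.5*0.009*350.162^2 = 551.8 J

551.8 J


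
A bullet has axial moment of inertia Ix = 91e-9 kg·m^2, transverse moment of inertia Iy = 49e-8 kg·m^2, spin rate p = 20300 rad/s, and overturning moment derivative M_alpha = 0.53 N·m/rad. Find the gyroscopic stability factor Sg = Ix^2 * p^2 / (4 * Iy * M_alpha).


Sg = Ix^2 * p^2 / (4 * Iy * M_alpha) = (91e-9)^2 * 20300^2 / (4 * 49e-8 * 0.53) = 3.285

3.285


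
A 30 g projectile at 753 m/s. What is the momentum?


p = m*v = 0.03*753 = 22.59 kg·m/s

22.59 kg·m/s


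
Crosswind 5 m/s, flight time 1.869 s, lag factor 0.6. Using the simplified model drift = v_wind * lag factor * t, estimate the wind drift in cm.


drift = v_wind * lag * t = 5 * 0.6 * 1.869 = 5.607 m ≈ 560.7 cm

560.7 cm


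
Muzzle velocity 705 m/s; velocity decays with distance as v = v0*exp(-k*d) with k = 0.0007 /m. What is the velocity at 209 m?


v = v0*exp(-k*d) = 705*exp(-0.0007*209) = 609 m/s

609 m/s


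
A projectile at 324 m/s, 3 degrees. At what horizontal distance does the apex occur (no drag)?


R = v0^2*sin(2*theta)/g = 324^2*sin(2*3°)/9.81 = 1118.55 m
apex_dist = R/2 = 1118.55/2 = 559.3 m

559.3 m


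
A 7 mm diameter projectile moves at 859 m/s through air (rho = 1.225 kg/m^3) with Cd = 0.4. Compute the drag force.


A = pi*(d/2)^2 = pi*(7/2000)^2 = 3.84845e-05 m^2
Fd = 0.5*Cd*rho*A*v^2 = 0.5*0.4*1.225*3.84845e-05*859^2 = 6.957 N

6.957 N


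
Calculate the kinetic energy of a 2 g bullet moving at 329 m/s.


E = 0.5*m*v^2 = 0.5*0.002*329^2 = 108.2 J

108.2 J


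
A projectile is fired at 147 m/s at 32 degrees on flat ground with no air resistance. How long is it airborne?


T = 2*v0*sin(theta)/g = 2*147*sin(32°)/9.81 = 15.88 s

15.88 s


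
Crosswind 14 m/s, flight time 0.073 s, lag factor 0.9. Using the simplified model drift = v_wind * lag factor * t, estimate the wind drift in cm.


drift = v_wind * lag * t = 14 * 0.9 * 0.073 = 0.9198 m ≈ 91.98 cm

91.98 cm


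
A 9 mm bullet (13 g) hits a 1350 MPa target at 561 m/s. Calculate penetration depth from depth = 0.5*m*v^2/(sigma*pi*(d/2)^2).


A = pi*(d/2)^2 = pi*(9/2)^2 = 63.6173 mm^2
E = 0.5*m*v^2 = 0.5*0.013*561^2 = 2045.69 J
depth = E/(sigma*A) = 2045.69 J / (1350 MPa * 63.6173 mm^2) = 2045.69/(1350 * 63.6173) m = 0.0238194 m ≈ 23.82 mm

23.82 mm


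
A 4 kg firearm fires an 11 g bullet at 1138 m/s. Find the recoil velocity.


v_recoil = m_p * v_p / m_gun = 0.011 * 1138 / 4 = 3.129 m/s

3.129 m/s


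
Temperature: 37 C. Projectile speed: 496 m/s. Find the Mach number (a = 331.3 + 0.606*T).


a = 331.3 + 0.606*(37) = 353.722 m/s
M = v/a = 496/353.722 = 1.402

1.402


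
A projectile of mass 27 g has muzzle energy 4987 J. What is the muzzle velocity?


v = sqrt(2*E/m) = sqrt(2*4987/0.027) = 607.8 m/s

607.8 m/s


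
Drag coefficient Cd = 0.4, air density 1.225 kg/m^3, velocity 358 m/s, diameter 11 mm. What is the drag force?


A = pi*(d/2)^2 = pi*(11/2000)^2 = 9.50332e-05 m^2
Fd = 0.5*Cd*rho*A*v^2 = 0.5*0.4*1.225*9.50332e-05*358^2 = 2.984 N

2.984 N


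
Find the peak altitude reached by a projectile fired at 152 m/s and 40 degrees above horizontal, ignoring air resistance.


H = (v0*sin(theta))^2 / (2g) = (152*sin(40°))^2 / (2*9.81) = 486.5 m

486.5 m


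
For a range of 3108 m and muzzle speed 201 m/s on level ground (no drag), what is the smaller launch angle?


sin(2*theta) = R*g/v0^2 = 3108*9.81/201^2 = 0.754671, theta = arcsin(0.754671)/2 = 24.5°

24.5 degrees


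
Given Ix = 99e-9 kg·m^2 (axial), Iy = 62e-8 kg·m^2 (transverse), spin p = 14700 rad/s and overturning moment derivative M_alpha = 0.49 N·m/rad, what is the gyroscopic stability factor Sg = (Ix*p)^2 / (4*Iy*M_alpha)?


Sg = Ix^2 * p^2 / (4 * Iy * M_alpha) = (99e-9)^2 * 14700^2 / (4 * 62e-8 * 0.49) = 1.743

1.743


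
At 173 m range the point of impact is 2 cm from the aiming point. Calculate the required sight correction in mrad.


1 mrad subtends 1 cm per 10 m of range, so adj = error_cm / (dist_m / 10) = 2 / (173/10) = 0.1156 mrad

0.1156 mrad


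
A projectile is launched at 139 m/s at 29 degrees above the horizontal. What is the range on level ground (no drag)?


R = v0^2 * sin(2*theta) / g = 139^2 * sin(2*29°) / 9.81 = 1670 m

1670 m


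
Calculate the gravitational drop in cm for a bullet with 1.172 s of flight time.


drop = 0.5*g*t^2 = 0.5*9.81*1.172^2 = 6.73743 m ≈ 673.7 cm

673.7 cm


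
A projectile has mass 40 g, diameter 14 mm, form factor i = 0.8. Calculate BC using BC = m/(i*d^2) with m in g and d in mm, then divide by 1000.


BC = m/(i*d^2*1000) = 40/(0.8 * 14^2 * 1000) = 0.0002551

0.0002551


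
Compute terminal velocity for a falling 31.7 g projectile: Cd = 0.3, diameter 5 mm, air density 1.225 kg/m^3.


A = pi*(d/2)^2 = pi*(5/2000)^2 = 1.96350e-05 m^2
vt = sqrt(2mg/(Cd*rho*A)) = sqrt(2*0.0317*9.81/(0.3 * 1.225 * 1.96350e-05)) = 293.6 m/s

293.6 m/s


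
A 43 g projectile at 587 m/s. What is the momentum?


p = m*v = 0.043*587 = 25.24 kg·m/s

25.24 kg·m/s


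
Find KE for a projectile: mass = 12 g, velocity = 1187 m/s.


E = 0.5*m*v^2 = 0.5*0.012*1187^2 = 8454 J

8454 J


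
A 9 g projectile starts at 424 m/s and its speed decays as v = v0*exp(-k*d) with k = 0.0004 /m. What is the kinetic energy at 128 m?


v = v0*exp(-k*d) = 424*exp(-0.0004*128) = 402.838 m/s
E = 0.5*m*v^2 = 0.5*0.009*402.838^2 = 730.3 J

730.3 J


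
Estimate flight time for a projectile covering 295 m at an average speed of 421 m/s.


t = d/v = 295/421 = 0.7007 s

0.7007 s


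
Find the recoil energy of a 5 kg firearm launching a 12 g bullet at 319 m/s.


v_r = m_p*v_p/m_gun = 0.012*319/5 = 0.7656 m/s, E_r = 0.5*m_gun*v_r^2 = 0.5*5*0.7656^2 = 1.465 J

1.465 J


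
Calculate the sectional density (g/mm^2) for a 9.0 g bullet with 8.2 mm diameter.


SD = m/d^2 = 9.0/8.2^2 = 0.1338 g/mm^2

0.1338 g/mm^2


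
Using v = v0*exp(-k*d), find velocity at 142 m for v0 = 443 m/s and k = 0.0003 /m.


v = v0*exp(-k*d) = 443*exp(-0.0003*142) = 424.5 m/s

424.5 m/s


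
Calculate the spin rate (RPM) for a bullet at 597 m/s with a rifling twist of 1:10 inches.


twist_m = 10*0.0254 = 0.254 m
spin = v/twist = 597/0.254 = 2350.394 rev/s
RPM = spin*60 = 2350.394*60 ≈ 141024 RPM

141024 RPM


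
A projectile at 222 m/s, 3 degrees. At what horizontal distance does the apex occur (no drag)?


R = v0^2*sin(2*theta)/g = 222^2*sin(2*3°)/9.81 = 525.136 m
apex_dist = R/2 = 525.136/2 = 262.6 m

262.6 m


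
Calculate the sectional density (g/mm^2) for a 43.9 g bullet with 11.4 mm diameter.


SD = m/d^2 = 43.9/11.4^2 = 0.3378 g/mm^2

0.3378 g/mm^2


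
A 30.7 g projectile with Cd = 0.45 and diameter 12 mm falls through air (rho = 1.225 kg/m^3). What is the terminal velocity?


A = pi*(d/2)^2 = pi*(12/2000)^2 = 1.13097e-04 m^2
vt = sqrt(2mg/(Cd*rho*A)) = sqrt(2*0.0307*9.81/(0.45 * 1.225 * 1.13097e-04)) = 98.29 m/s

98.29 m/s


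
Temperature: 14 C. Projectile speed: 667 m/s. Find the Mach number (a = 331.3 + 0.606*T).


a = 331.3 + 0.606*(14) = 339.784 m/s
M = v/a = 667/339.784 = 1.963

1.963


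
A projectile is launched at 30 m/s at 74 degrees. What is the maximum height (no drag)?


H = (v0*sin(theta))^2 / (2g) = (30*sin(74°))^2 / (2*9.81) = 42.39 m

42.39 m


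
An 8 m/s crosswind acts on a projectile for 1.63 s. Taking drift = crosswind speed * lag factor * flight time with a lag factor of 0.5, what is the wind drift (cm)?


drift = v_wind * lag * t = 8 * 0.5 * 1.63 = 6.52 m ≈ 652 cm

652 cm


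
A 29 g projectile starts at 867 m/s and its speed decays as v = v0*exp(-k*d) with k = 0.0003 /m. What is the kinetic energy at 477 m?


v = v0*exp(-k*d) = 867*exp(-0.0003*477) = 751.401 m/s
E = 0.5*m*v^2 = 0.5*0.029*751.401^2 = 8187 J

8187 J


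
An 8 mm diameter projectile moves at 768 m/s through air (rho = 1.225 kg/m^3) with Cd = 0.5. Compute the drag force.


A = pi*(d/2)^2 = pi*(8/2000)^2 = 5.02655e-05 m^2
Fd = 0.5*Cd*rho*A*v^2 = 0.5*0.5*1.225*5.02655e-05*768^2 = 9.08 N

9.08 N


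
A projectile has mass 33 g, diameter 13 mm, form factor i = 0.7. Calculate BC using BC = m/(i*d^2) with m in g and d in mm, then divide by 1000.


BC = m/(i*d^2*1000) = 33/(0.7 * 13^2 * 1000) = 0.000279

0.000279


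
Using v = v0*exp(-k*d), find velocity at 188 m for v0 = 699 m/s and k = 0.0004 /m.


v = v0*exp(-k*d) = 699*exp(-0.0004*188) = 648.4 m/s

648.4 m/s


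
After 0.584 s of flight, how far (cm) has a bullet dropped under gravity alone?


drop = 0.5*g*t^2 = 0.5*9.81*0.584^2 = 1.67288 m ≈ 167.3 cm

167.3 cm


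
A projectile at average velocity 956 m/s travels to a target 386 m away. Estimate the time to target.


t = d/v = 386/956 = 0.4038 s

0.4038 s


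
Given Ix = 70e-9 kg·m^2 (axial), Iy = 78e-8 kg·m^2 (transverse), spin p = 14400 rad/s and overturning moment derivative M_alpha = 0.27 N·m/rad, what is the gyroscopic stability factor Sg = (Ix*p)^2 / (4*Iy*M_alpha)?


Sg = Ix^2 * p^2 / (4 * Iy * M_alpha) = (70e-9)^2 * 14400^2 / (4 * 78e-8 * 0.27) = 1.206

1.206


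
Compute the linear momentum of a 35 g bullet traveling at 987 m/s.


p = m*v = 0.035*987 = 34.55 kg·m/s

34.55 kg·m/s


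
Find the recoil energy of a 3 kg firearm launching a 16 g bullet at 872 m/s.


v_r = m_p*v_p/m_gun = 0.016*872/3 = 4.65067 m/s, E_r = 0.5*m_gun*v_r^2 = 0.5*3*4.65067^2 = 32.44 J

32.44 J


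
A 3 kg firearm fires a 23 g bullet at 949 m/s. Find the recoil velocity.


v_recoil = m_p * v_p / m_gun = 0.023 * 949 / 3 = 7.276 m/s

7.276 m/s


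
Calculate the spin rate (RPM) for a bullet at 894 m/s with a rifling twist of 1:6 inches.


twist_m = 6*0.0254 = 0.1524 m
spin = v/twist = 894/0.1524 = 5866.142 rev/s
RPM = spin*60 = 5866.142*60 ≈ 351969 RPM

351969 RPM


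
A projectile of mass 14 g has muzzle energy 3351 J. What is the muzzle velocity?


v = sqrt(2*E/m) = sqrt(2*3351/0.014) = 691.9 m/s

691.9 m/s


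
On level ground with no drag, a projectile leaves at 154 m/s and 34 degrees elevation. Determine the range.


R = v0^2 * sin(2*theta) / g = 154^2 * sin(2*34°) / 9.81 = 2241 m

2241 m


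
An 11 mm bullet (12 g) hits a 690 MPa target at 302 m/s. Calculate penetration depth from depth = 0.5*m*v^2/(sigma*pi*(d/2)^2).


A = pi*(d/2)^2 = pi*(11/2)^2 = 95.0332 mm^2
E = 0.5*m*v^2 = 0.5*0.012*302^2 = 547.224 J
depth = E/(sigma*A) = 547.224 J / (690 MPa * 95.0332 mm^2) = 547.224/(690 * 95.0332) m = 0.00834528 m ≈ 8.345 mm

8.345 mm


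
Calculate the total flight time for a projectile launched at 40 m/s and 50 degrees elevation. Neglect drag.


T = 2*v0*sin(theta)/g = 2*40*sin(50°)/9.81 = 6.247 s

6.247 s


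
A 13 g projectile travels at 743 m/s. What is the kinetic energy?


E = 0.5*m*v^2 = 0.5*0.013*743^2 = 3588 J

3588 J


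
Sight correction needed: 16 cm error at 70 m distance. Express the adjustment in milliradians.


1 mrad subtends 1 cm per 10 m of range, so adj = error_cm / (dist_m / 10) = 16 / (70/10) = 2.286 mrad

2.286 mrad


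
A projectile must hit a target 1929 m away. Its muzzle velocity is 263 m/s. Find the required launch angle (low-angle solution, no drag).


sin(2*theta) = R*g/v0^2 = 1929*9.81/263^2 = 0.273583, theta = arcsin(0.273583)/2 = 7.939°

7.939 degrees


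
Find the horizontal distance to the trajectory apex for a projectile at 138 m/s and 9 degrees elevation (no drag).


R = v0^2*sin(2*theta)/g = 138^2*sin(2*9°)/9.81 = 599.89 m
apex_dist = R/2 = 599.89/2 = 299.9 m

299.9 m


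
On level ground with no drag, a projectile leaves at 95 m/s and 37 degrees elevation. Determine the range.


R = v0^2 * sin(2*theta) / g = 95^2 * sin(2*37°) / 9.81 = 884.3 m

884.3 m


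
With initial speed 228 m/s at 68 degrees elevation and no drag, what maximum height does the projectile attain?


H = (v0*sin(theta))^2 / (2g) = (228*sin(68°))^2 / (2*9.81) = 2278 m

2278 m


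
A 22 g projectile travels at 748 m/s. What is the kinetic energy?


E = 0.5*m*v^2 = 0.5*0.022*748^2 = 6155 J

6155 J


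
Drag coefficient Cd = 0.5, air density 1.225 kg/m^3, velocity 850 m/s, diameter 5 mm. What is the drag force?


A = pi*(d/2)^2 = pi*(5/2000)^2 = 1.96350e-05 m^2
Fd = 0.5*Cd*rho*A*v^2 = 0.5*0.5*1.225*1.96350e-05*850^2 = 4.345 N

4.345 N


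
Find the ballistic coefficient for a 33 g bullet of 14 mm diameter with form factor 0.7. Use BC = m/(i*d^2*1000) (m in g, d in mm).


BC = m/(i*d^2*1000) = 33/(0.7 * 14^2 * 1000) = 0.0002405

0.0002405


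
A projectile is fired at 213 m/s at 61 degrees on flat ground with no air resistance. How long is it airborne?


T = 2*v0*sin(theta)/g = 2*213*sin(61°)/9.81 = 37.98 s

37.98 s


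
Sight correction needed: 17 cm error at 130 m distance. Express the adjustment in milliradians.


1 mrad subtends 1 cm per 10 m of range, so adj = error_cm / (dist_m / 10) = 17 / (130/10) = 1.308 mrad

1.308 mrad


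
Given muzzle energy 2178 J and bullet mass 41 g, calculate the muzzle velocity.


v = sqrt(2*E/m) = sqrt(2*2178/0.041) = 326 m/s

326 m/s
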